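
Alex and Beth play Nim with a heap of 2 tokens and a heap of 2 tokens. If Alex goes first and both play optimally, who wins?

Beth wins

Compute the nim-sum pairwise:
2 XOR 2 = 0
The nim-sum is 0, so this is a P-position: the player to move is in a losing position under optimal play; Alex is about to move from it and so loses — Beth wins.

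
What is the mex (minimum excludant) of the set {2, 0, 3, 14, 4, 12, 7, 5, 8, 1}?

The values 0, 1, 2, 3, 4, 5 are all present; 6 is the first non-negative integer missing from the set.

6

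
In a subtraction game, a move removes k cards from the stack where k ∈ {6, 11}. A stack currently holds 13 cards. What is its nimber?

Grundy values for subtraction set {6, 11}:
g(0) = mex{} = 0
g(1) = mex{} = 0
g(2) = mex{} = 0
g(3) = mex{} = 0
g(4) = mex{} = 0
g(5) = mex{} = 0
g(6) = mex{0} = 1
g(7) = mex{0} = 1
g(8) = mex{0} = 1
g(9) = mex{0} = 1
g(10) = mex{0} = 1
g(11) = mex{0} = 1
g(12) = mex{0,1} = 2
g(13) = mex{0,1} = 2
So g(13) = 2.

2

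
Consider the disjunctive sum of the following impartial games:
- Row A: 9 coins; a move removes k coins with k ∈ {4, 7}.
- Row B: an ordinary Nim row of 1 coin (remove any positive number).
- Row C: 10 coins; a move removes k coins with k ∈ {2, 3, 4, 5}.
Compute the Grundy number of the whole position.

2

Build the Grundy sequence for row A with g(k) = mex{g(k−s) : s ∈ {4, 7}, s ≤ k}:
g(0) = mex{} = 0
g(1) = mex{} = 0
g(2) = mex{} = 0
g(3) = mex{} = 0
g(4) = mex{0} = 1
g(5) = mex{0} = 1
g(6) = mex{0} = 1
g(7) = mex{0} = 1
g(8) = mex{0,1} = 2
g(9) = mex{0,1} = 2
So g(9) = 2.
Row B is a plain Nim row of size 1, so its Grundy value is 1.
Grundy values for row C (subtraction set {2, 3, 4, 5}):
k:     0  1  2  3  4  5  6  7  8  9 10
g(k):  0  0  1  1  2  2  3  0  0  1  1
So g(10) = 1.
By the Sprague-Grundy theorem, the Grundy value of a sum of independent games is the XOR of the component values.
Combined value = 2 ⊕ 1 ⊕ 1 = 2.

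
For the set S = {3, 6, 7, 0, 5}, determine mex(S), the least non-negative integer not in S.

1

0 is in the set but 1 is not, so the mex is 1.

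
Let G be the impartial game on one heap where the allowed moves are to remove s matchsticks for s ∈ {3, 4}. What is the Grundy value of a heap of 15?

0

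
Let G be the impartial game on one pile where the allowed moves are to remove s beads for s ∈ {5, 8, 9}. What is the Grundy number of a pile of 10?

2

Grundy values for subtraction set {5, 8, 9}:
g(0) = mex{} = 0
g(1) = mex{} = 0
g(2) = mex{} = 0
g(3) = mex{} = 0
g(4) = mex{} = 0
g(5) = mex{0} = 1
g(6) = mex{0} = 1
g(7) = mex{0} = 1
g(8) = mex{0} = 1
g(9) = mex{0} = 1
g(10) = mex{0,1} = 2
So g(10) = 2.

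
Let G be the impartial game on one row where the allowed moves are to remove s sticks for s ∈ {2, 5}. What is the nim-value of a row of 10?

1

Grundy values for subtraction set {2, 5}:
g(0) = mex{} = 0
g(1) = mex{} = 0
g(2) = mex{0} = 1
g(3) = mex{0} = 1
g(4) = mex{1} = 0
g(5) = mex{0,1} = 2
g(6) = mex{0} = 1
g(7) = mex{1,2} = 0
g(8) = mex{1} = 0
g(9) = mex{0} = 1
g(10) = mex{0,2} = 1
So g(10) = 1.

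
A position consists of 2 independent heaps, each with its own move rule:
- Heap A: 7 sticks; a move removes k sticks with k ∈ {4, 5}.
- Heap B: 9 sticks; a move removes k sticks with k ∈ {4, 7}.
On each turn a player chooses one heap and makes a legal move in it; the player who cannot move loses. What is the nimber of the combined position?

For heap A, compute g(0), g(1), … with moves {4, 5}:
k:     0  1  2  3  4  5  6  7
g(k):  0  0  0  0  1  1  1  1
So g(7) = 1.
Grundy values for heap B (subtraction set {4, 7}):
g(0) = mex{} = 0
g(1) = mex{} = 0
g(2) = mex{} = 0
g(3) = mex{} = 0
g(4) = mex{0} = 1
g(5) = mex{0} = 1
g(6) = mex{0} = 1
g(7) = mex{0} = 1
g(8) = mex{0,1} = 2
g(9) = mex{0,1} = 2
So g(9) = 2.
By the Sprague-Grundy theorem, the Grundy value of a sum of independent games is the XOR of the component values.
Combined value = 1 ⊕ 2 = 3.

3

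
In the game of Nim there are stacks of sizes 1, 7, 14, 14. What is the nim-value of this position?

6

Write each in binary and XOR column by column:
  0001  (1)
  0111  (7)
  1110  (14)
  1110  (14)
  ----
  0110  (6)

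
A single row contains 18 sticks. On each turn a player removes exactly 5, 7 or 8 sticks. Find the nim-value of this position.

1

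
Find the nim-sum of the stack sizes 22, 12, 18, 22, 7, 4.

Nim-sum: 22 ⊕ 12 ⊕ 18 ⊕ 22 ⊕ 7 ⊕ 4 = 29.

29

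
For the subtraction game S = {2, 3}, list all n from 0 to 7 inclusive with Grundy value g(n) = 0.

Build the Grundy sequence with g(k) = mex{g(k−s) : s ∈ {2, 3}, s ≤ k}:
g(0) = mex{} = 0
g(1) = mex{} = 0
g(2) = mex{0} = 1
g(3) = mex{0} = 1
g(4) = mex{0,1} = 2
g(5) = mex{1} = 0
g(6) = mex{1,2} = 0
g(7) = mex{0,2} = 1
The P-positions (g = 0) in 0..7 are 0, 1, 5, 6.

0, 1, 5, 6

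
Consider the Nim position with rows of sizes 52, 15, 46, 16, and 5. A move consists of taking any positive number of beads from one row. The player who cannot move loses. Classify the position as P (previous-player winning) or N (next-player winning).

P-position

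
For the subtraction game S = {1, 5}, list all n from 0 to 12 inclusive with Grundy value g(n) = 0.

0, 2, 4, 6, 8, 10, 12

Compute g(0), g(1), … for moves {1, 5}:
k:     0  1  2  3  4  5  6  7  8  9 10 11 12
g(k):  0  1  0  1  0  1  0  1  0  1  0  1  0
The P-positions (g = 0) in 0..12 are 0, 2, 4, 6, 8, 10, 12.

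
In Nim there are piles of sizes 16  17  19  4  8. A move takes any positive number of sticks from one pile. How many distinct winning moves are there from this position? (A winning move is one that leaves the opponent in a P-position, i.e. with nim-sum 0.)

3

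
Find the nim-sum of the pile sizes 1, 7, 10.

12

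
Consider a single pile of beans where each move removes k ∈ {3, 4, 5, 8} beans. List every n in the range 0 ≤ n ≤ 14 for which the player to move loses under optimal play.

Compute g(0), g(1), … for moves {3, 4, 5, 8}:
k:     0  1  2  3  4  5  6  7  8  9 10 11 12 13 14
g(k):  0  0  0  1  1  1  2  2  2  3  3  0  0  0  1
The P-positions (g = 0) in 0..14 are 0, 1, 2, 11, 12, 13.

0, 1, 2, 11, 12, 13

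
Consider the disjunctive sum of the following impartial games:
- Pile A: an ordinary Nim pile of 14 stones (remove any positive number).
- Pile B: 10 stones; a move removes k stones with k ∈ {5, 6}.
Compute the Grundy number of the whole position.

Pile A is a plain Nim pile of size 14, so its Grundy value is 14.
Grundy values for pile B (subtraction set {5, 6}):
k:     0  1  2  3  4  5  6  7  8  9 10
g(k):  0  0  0  0  0  1  1  1  1  1  2
So g(10) = 2.
The value of a disjunctive sum is the nim-sum of the parts.
Combined value = 14 XOR 2 = 12.

12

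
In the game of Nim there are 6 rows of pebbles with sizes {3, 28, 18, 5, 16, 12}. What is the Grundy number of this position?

20

Nim-sum: 3 XOR 28 XOR 18 XOR 5 XOR 16 XOR 12 = 20.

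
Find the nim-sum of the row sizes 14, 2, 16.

28

In binary:
  01110  (14)
  00010  (2)
  10000  (16)
  -----
  11100  (28)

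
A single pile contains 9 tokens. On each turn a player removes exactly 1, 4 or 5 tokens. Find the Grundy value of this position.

1

Build the Grundy sequence with g(k) = mex{g(k−s) : s ∈ {1, 4, 5}, s ≤ k}:
k:     0  1  2  3  4  5  6  7  8  9
g(k):  0  1  0  1  2  3  2  3  0  1
So g(9) = 1.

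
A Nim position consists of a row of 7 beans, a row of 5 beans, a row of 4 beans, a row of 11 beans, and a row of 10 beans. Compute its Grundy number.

In binary:
  0111  (7)
  0101  (5)
  0100  (4)
  1011  (11)
  1010  (10)
  ----
  0111  (7)

7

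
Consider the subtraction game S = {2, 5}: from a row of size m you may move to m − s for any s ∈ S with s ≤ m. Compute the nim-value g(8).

0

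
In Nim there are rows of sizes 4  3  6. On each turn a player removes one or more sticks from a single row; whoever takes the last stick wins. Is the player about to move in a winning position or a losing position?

Winning position

Nim-sum: 4 ⊕ 3 ⊕ 6 = 1.
The nim-sum is 1 ≠ 0, so this is an N-position: the player to move can win.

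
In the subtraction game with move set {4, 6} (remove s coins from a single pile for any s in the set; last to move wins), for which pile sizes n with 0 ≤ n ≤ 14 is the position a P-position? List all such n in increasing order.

0, 1, 2, 3, 10, 11, 12, 13

Grundy values for subtraction set {4, 6}:
g(0) = mex{} = 0
g(1) = mex{} = 0
g(2) = mex{} = 0
g(3) = mex{} = 0
g(4) = mex{0} = 1
g(5) = mex{0} = 1
g(6) = mex{0} = 1
g(7) = mex{0} = 1
g(8) = mex{0,1} = 2
g(9) = mex{0,1} = 2
g(10) = mex{1} = 0
g(11) = mex{1} = 0
g(12) = mex{1,2} = 0
g(13) = mex{1,2} = 0
g(14) = mex{0,2} = 1
The P-positions (g = 0) in 0..14 are 0, 1, 2, 3, 10, 11, 12, 13.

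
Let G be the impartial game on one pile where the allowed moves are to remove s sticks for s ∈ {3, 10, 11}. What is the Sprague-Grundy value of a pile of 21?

0

Compute g(0), g(1), … for moves {3, 10, 11}:
k:     0  1  2  3  4  5  6  7  8  9 10 11 12 13 14 15 16 17 18 19 20 21
g(k):  0  0  0  1  1  1  0  0  0  1  1  1  2  2  0  0  3  1  1  2  0  0
So g(21) = 0.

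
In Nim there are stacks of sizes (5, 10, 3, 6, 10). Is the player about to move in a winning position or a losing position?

Write each in binary and XOR column by column:
  0101  (5)
  1010  (10)
  0011  (3)
  0110  (6)
  1010  (10)
  ----
  0000  (0)
The nim-sum is 0, so this is a P-position: the player to move is in a losing position under optimal play.

Losing position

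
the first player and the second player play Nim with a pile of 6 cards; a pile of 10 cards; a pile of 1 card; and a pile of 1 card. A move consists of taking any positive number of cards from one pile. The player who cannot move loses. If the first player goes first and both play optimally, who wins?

the first player wins

Nim-sum: 6 XOR 10 XOR 1 XOR 1 = 12.
The nim-sum is 12 ≠ 0, so this is an N-position: the player to move can win; the first player has a winning move.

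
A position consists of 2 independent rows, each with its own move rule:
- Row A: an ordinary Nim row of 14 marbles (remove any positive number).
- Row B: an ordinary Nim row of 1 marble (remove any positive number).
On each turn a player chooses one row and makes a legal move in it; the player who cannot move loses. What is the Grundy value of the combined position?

Row A is a plain Nim row of size 14, so its Grundy value is 14.
Row B is a plain Nim row of size 1, so its Grundy value is 1.
By the Sprague-Grundy theorem, the Grundy value of a sum of independent games is the XOR of the component values.
Combined value = 14 XOR 1 = 15.

15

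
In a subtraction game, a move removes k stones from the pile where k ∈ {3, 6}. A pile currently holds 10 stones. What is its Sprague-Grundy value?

0

Grundy values for subtraction set {3, 6}:
k:     0  1  2  3  4  5  6  7  8  9 10
g(k):  0  0  0  1  1  1  2  2  2  0  0
So g(10) = 0.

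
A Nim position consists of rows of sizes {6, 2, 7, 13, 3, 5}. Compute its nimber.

8

In binary:
  0110  (6)
  0010  (2)
  0111  (7)
  1101  (13)
  0011  (3)
  0101  (5)
  ----
  1000  (8)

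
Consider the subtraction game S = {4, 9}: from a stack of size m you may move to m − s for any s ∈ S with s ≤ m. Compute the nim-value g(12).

Grundy values for subtraction set {4, 9}:
g(0) = mex{} = 0
g(1) = mex{} = 0
g(2) = mex{} = 0
g(3) = mex{} = 0
g(4) = mex{0} = 1
g(5) = mex{0} = 1
g(6) = mex{0} = 1
g(7) = mex{0} = 1
g(8) = mex{1} = 0
g(9) = mex{0,1} = 2
g(10) = mex{0,1} = 2
g(11) = mex{0,1} = 2
g(12) = mex{0} = 1
So g(12) = 1.

1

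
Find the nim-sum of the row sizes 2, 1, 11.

8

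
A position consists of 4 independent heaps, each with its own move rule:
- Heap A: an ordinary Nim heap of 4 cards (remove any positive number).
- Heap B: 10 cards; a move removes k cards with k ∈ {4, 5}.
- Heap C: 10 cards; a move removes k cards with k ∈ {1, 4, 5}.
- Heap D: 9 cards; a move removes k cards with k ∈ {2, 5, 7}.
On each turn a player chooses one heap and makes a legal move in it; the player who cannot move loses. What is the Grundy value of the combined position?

6

Heap A is a plain Nim heap of size 4, so its Grundy value is 4.
Build the Grundy sequence for heap B with g(k) = mex{g(k−s) : s ∈ {4, 5}, s ≤ k}:
k:     0  1  2  3  4  5  6  7  8  9 10
g(k):  0  0  0  0  1  1  1  1  2  0  0
So g(10) = 0.
Grundy values for heap C (subtraction set {1, 4, 5}):
k:     0  1  2  3  4  5  6  7  8  9 10
g(k):  0  1  0  1  2  3  2  3  0  1  0
So g(10) = 0.
Build the Grundy sequence for heap D with g(k) = mex{g(k−s) : s ∈ {2, 5, 7}, s ≤ k}:
g(0) = mex{} = 0
g(1) = mex{} = 0
g(2) = mex{0} = 1
g(3) = mex{0} = 1
g(4) = mex{1} = 0
g(5) = mex{0,1} = 2
g(6) = mex{0} = 1
g(7) = mex{0,1,2} = 3
g(8) = mex{0,1} = 2
g(9) = mex{0,1,3} = 2
So g(9) = 2.
The value of a disjunctive sum is the nim-sum of the parts.
Combined value = 4 XOR 0 XOR 0 XOR 2 = 6.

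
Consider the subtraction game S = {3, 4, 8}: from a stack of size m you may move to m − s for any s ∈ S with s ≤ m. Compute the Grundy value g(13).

Grundy values for subtraction set {3, 4, 8}:
g(0) = mex{} = 0
g(1) = mex{} = 0
g(2) = mex{} = 0
g(3) = mex{0} = 1
g(4) = mex{0} = 1
g(5) = mex{0} = 1
g(6) = mex{0,1} = 2
g(7) = mex{1} = 0
g(8) = mex{0,1} = 2
g(9) = mex{0,1,2} = 3
g(10) = mex{0,2} = 1
g(11) = mex{0,1,2} = 3
g(12) = mex{1,2,3} = 0
g(13) = mex{1,3} = 0
So g(13) = 0.

0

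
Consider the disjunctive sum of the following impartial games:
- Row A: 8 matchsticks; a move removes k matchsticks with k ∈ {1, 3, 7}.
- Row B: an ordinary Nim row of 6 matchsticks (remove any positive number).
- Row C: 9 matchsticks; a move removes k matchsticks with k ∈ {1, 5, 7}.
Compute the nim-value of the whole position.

7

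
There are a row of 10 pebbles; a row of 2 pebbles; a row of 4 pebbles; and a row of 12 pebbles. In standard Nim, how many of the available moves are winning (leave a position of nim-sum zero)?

Nim-sum: 10 XOR 2 XOR 4 XOR 12 = 0.
The nim-sum is already 0, so every move leaves a nonzero nim-sum — there are no winning moves.

0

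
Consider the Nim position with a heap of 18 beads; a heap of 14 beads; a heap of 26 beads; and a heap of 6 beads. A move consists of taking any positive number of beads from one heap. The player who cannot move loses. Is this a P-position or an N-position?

P-position

Bitwise XOR of the heap sizes:
  10010  (18)
  01110  (14)
  11010  (26)
  00110  (6)
  -----
  00000  (0)
The nim-sum is 0, so this is a P-position: the player to move is in a losing position under optimal play.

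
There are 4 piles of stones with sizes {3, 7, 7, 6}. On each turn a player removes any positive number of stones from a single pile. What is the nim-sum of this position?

Compute the nim-sum pairwise:
3 XOR 7 = 4
4 XOR 7 = 3
3 XOR 6 = 5

5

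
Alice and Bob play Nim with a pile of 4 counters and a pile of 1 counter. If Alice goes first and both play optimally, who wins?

Bitwise XOR of the heap sizes:
  100  (4)
  001  (1)
  ---
  101  (5)
The nim-sum is 5 ≠ 0, so this is an N-position: the player to move can win; Alice has a winning move.

Alice wins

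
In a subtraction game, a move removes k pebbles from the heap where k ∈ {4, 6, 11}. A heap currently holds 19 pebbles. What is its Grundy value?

Grundy values for subtraction set {4, 6, 11}:
k:     0  1  2  3  4  5  6  7  8  9 10 11 12 13 14 15 16 17 18 19
g(k):  0  0  0  0  1  1  1  1  2  2  0  2  3  3  1  0  2  0  0  1
So g(19) = 1.

1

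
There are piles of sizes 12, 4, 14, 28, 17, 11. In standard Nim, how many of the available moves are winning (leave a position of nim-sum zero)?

0

Nim-sum: 12 ⊕ 4 ⊕ 14 ⊕ 28 ⊕ 17 ⊕ 11 = 0.
The nim-sum is already 0, so every move leaves a nonzero nim-sum — there are no winning moves.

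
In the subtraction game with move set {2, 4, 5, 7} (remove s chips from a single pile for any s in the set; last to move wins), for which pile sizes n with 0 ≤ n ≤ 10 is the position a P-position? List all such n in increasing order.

0, 1, 9, 10

Build the Grundy sequence with g(k) = mex{g(k−s) : s ∈ {2, 4, 5, 7}, s ≤ k}:
g(0) = mex{} = 0
g(1) = mex{} = 0
g(2) = mex{0} = 1
g(3) = mex{0} = 1
g(4) = mex{0,1} = 2
g(5) = mex{0,1} = 2
g(6) = mex{0,1,2} = 3
g(7) = mex{0,1,2} = 3
g(8) = mex{0,1,2,3} = 4
g(9) = mex{1,2,3} = 0
g(10) = mex{1,2,3,4} = 0
The P-positions (g = 0) in 0..10 are 0, 1, 9, 10.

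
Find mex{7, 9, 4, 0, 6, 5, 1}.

The values 0, 1 are all present; 2 is the first non-negative integer missing from the set.

2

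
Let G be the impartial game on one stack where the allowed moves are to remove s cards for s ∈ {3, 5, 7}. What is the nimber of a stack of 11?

0

Build the Grundy sequence with g(k) = mex{g(k−s) : s ∈ {3, 5, 7}, s ≤ k}:
k:     0  1  2  3  4  5  6  7  8  9 10 11
g(k):  0  0  0  1  1  1  2  2  2  3  0  0
So g(11) = 0.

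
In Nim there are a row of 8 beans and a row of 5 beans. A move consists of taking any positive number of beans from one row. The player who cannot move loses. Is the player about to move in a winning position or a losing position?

Winning position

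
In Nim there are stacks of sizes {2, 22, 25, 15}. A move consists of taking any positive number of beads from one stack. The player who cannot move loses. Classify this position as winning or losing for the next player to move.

Winning position

Nim-sum: 2 ^ 22 ^ 25 ^ 15 = 2.
The nim-sum is 2 ≠ 0, so this is an N-position: the player to move can win.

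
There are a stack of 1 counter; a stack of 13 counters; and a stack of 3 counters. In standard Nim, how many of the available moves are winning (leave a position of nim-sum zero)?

1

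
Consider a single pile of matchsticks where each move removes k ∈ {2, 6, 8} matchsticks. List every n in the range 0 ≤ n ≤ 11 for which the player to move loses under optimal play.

0, 1, 4, 5

Grundy values for subtraction set {2, 6, 8}:
g(0) = mex{} = 0
g(1) = mex{} = 0
g(2) = mex{0} = 1
g(3) = mex{0} = 1
g(4) = mex{1} = 0
g(5) = mex{1} = 0
g(6) = mex{0} = 1
g(7) = mex{0} = 1
g(8) = mex{0,1} = 2
g(9) = mex{0,1} = 2
g(10) = mex{0,1,2} = 3
g(11) = mex{0,1,2} = 3
The P-positions (g = 0) in 0..11 are 0, 1, 4, 5.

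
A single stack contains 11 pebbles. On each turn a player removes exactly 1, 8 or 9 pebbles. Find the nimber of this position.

Build the Grundy sequence with g(k) = mex{g(k−s) : s ∈ {1, 8, 9}, s ≤ k}:
g(0) = mex{} = 0
g(1) = mex{0} = 1
g(2) = mex{1} = 0
g(3) = mex{0} = 1
g(4) = mex{1} = 0
g(5) = mex{0} = 1
g(6) = mex{1} = 0
g(7) = mex{0} = 1
g(8) = mex{0,1} = 2
g(9) = mex{0,1,2} = 3
g(10) = mex{0,1,3} = 2
g(11) = mex{0,1,2} = 3
So g(11) = 3.

3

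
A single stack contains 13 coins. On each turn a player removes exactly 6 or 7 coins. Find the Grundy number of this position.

0

Compute g(0), g(1), … for moves {6, 7}:
k:     0  1  2  3  4  5  6  7  8  9 10 11 12 13
g(k):  0  0  0  0  0  0  1  1  1  1  1  1  2  0
So g(13) = 0.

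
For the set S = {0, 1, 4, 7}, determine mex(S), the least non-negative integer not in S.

2

The values 0, 1 are all present; 2 is the first non-negative integer missing from the set.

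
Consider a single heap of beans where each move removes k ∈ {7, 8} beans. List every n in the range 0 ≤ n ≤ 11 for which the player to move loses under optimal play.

Grundy values for subtraction set {7, 8}:
g(0) = mex{} = 0
g(1) = mex{} = 0
g(2) = mex{} = 0
g(3) = mex{} = 0
g(4) = mex{} = 0
g(5) = mex{} = 0
g(6) = mex{} = 0
g(7) = mex{0} = 1
g(8) = mex{0} = 1
g(9) = mex{0} = 1
g(10) = mex{0} = 1
g(11) = mex{0} = 1
The P-positions (g = 0) in 0..11 are 0, 1, 2, 3, 4, 5, 6.

0, 1, 2, 3, 4, 5, 6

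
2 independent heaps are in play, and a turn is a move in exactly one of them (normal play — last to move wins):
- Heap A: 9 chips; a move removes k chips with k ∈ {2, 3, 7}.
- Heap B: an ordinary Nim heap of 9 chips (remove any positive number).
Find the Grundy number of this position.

11

Build the Grundy sequence for heap A with g(k) = mex{g(k−s) : s ∈ {2, 3, 7}, s ≤ k}:
k:     0  1  2  3  4  5  6  7  8  9
g(k):  0  0  1  1  2  0  0  1  1  2
So g(9) = 2.
Heap B is a plain Nim heap of size 9, so its Grundy value is 9.
The value of a disjunctive sum is the nim-sum of the parts.
Combined value = 2 ⊕ 9 = 11.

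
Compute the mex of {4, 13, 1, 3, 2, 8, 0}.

5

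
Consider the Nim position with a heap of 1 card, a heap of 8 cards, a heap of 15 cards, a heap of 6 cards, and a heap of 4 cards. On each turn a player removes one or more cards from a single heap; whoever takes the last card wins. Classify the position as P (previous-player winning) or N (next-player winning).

Bitwise XOR of the heap sizes:
  0001  (1)
  1000  (8)
  1111  (15)
  0110  (6)
  0100  (4)
  ----
  0100  (4)
The nim-sum is 4 ≠ 0, so this is an N-position: the player to move can win.

N-position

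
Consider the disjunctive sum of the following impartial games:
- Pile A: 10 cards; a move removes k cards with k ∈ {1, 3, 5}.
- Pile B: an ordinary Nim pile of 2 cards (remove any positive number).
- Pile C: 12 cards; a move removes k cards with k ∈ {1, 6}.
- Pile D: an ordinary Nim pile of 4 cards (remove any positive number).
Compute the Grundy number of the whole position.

7

For pile A, compute g(0), g(1), … with moves {1, 3, 5}:
g(0) = mex{} = 0
g(1) = mex{0} = 1
g(2) = mex{1} = 0
g(3) = mex{0} = 1
g(4) = mex{1} = 0
g(5) = mex{0} = 1
g(6) = mex{1} = 0
g(7) = mex{0} = 1
g(8) = mex{1} = 0
g(9) = mex{0} = 1
g(10) = mex{1} = 0
So g(10) = 0.
Pile B is a plain Nim pile of size 2, so its Grundy value is 2.
Grundy values for pile C (subtraction set {1, 6}):
g(0) = mex{} = 0
g(1) = mex{0} = 1
g(2) = mex{1} = 0
g(3) = mex{0} = 1
g(4) = mex{1} = 0
g(5) = mex{0} = 1
g(6) = mex{0,1} = 2
g(7) = mex{1,2} = 0
g(8) = mex{0} = 1
g(9) = mex{1} = 0
g(10) = mex{0} = 1
g(11) = mex{1} = 0
g(12) = mex{0,2} = 1
So g(12) = 1.
Pile D is a plain Nim pile of size 4, so its Grundy value is 4.
The value of a disjunctive sum is the nim-sum of the parts.
Combined value = 0 XOR 2 XOR 1 XOR 4 = 7.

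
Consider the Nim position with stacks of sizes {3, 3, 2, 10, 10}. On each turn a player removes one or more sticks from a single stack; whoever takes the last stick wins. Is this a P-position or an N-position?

N-position

Compute the nim-sum pairwise:
3 ⊕ 3 = 0
0 ⊕ 2 = 2
2 ⊕ 10 = 8
8 ⊕ 10 = 2
The nim-sum is 2 ≠ 0, so this is an N-position: the player to move can win.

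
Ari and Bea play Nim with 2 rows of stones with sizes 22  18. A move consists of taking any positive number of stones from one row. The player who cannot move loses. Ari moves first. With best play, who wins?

Ari wins

Nim-sum: 22 XOR 18 = 4.
The nim-sum is 4 ≠ 0, so this is an N-position: the player to move can win; Ari has a winning move.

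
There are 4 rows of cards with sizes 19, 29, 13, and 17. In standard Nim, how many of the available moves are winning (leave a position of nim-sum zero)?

3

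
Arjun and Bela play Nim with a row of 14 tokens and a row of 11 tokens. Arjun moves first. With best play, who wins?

Nim-sum: 14 ^ 11 = 5.
The nim-sum is 5 ≠ 0, so this is an N-position: the player to move can win; Arjun has a winning move.

Arjun wins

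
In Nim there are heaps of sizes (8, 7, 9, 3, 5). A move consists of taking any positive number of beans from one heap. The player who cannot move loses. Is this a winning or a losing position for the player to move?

In binary:
  1000  (8)
  0111  (7)
  1001  (9)
  0011  (3)
  0101  (5)
  ----
  0000  (0)
The nim-sum is 0, so this is a P-position: the player to move is in a losing position under optimal play.

Losing position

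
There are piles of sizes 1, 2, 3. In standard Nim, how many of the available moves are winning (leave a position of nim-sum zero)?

0

Compute the nim-sum pairwise:
1 ⊕ 2 = 3
3 ⊕ 3 = 0
The nim-sum is already 0, so every move leaves a nonzero nim-sum — there are no winning moves.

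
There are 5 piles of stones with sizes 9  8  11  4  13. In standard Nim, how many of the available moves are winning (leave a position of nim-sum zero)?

Nim-sum: 9 ^ 8 ^ 11 ^ 4 ^ 13 = 3.
The overall nim-sum is X = 3. A pile of size p has a winning move iff p XOR X < p (reduce it to p XOR X).
  9: 9 XOR 3 = 10 ≥ 9 — no move.
  8: 8 XOR 3 = 11 ≥ 8 — no move.
  11: 11 XOR 3 = 8 < 11 — winning move (to 8).
  4: 4 XOR 3 = 7 ≥ 4 — no move.
  13: 13 XOR 3 = 14 ≥ 13 — no move.
That gives 1 winning move.

1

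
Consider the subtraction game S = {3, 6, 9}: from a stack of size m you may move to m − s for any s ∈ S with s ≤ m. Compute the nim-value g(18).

Build the Grundy sequence with g(k) = mex{g(k−s) : s ∈ {3, 6, 9}, s ≤ k}:
k:     0  1  2  3  4  5  6  7  8  9 10 11 12 13 14 15 16 17 18
g(k):  0  0  0  1  1  1  2  2  2  3  3  3  0  0  0  1  1  1  2
So g(18) = 2.

2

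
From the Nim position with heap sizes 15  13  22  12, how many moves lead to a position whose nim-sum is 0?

In binary:
  01111  (15)
  01101  (13)
  10110  (22)
  01100  (12)
  -----
  11000  (24)
The overall nim-sum is X = 24. A heap of size p has a winning move iff p XOR X < p (reduce it to p XOR X).
  15: 15 XOR 24 = 23 ≥ 15 — no move.
  13: 13 XOR 24 = 21 ≥ 13 — no move.
  22: 22 XOR 24 = 14 < 22 — winning move (to 14).
  12: 12 XOR 24 = 20 ≥ 12 — no move.
That gives 1 winning move.

1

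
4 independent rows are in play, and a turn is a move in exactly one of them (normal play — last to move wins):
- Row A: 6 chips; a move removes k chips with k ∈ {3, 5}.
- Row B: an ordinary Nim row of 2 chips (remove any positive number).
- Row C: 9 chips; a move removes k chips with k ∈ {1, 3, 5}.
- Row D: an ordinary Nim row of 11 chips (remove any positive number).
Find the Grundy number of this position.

For row A, compute g(0), g(1), … with moves {3, 5}:
g(0) = mex{} = 0
g(1) = mex{} = 0
g(2) = mex{} = 0
g(3) = mex{0} = 1
g(4) = mex{0} = 1
g(5) = mex{0} = 1
g(6) = mex{0,1} = 2
So g(6) = 2.
Row B is a plain Nim row of size 2, so its Grundy value is 2.
Build the Grundy sequence for row C with g(k) = mex{g(k−s) : s ∈ {1, 3, 5}, s ≤ k}:
k:     0  1  2  3  4  5  6  7  8  9
g(k):  0  1  0  1  0  1  0  1  0  1
So g(9) = 1.
Row D is a plain Nim row of size 11, so its Grundy value is 11.
The value of a disjunctive sum is the nim-sum of the parts.
Combined value = 2 XOR 2 XOR 1 XOR 11 = 10.

10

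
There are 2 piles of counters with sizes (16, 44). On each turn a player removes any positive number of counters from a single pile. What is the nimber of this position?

Nim-sum: 16 ^ 44 = 60.

60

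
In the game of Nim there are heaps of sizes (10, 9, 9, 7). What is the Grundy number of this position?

13

Nim-sum: 10 XOR 9 XOR 9 XOR 7 = 13.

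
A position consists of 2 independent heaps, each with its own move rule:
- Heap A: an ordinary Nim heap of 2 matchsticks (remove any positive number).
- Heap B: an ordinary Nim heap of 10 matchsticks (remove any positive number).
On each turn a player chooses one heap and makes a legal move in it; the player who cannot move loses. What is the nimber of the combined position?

8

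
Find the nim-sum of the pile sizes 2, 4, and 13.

Compute the nim-sum pairwise:
2 ^ 4 = 6
6 ^ 13 = 11

11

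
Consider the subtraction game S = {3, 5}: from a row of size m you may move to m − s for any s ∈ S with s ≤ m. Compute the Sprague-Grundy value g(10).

Grundy values for subtraction set {3, 5}:
g(0) = mex{} = 0
g(1) = mex{} = 0
g(2) = mex{} = 0
g(3) = mex{0} = 1
g(4) = mex{0} = 1
g(5) = mex{0} = 1
g(6) = mex{0,1} = 2
g(7) = mex{0,1} = 2
g(8) = mex{1} = 0
g(9) = mex{1,2} = 0
g(10) = mex{1,2} = 0
So g(10) = 0.

0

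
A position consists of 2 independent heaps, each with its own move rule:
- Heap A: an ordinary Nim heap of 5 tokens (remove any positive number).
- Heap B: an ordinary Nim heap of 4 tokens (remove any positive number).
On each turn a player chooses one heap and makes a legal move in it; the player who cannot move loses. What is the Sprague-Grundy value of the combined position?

Heap A is a plain Nim heap of size 5, so its Grundy value is 5.
Heap B is a plain Nim heap of size 4, so its Grundy value is 4.
The value of a disjunctive sum is the nim-sum of the parts.
Combined value = 5 ⊕ 4 = 1.

1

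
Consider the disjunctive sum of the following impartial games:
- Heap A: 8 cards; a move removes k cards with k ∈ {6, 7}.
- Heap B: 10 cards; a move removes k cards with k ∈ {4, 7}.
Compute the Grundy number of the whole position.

Grundy values for heap A (subtraction set {6, 7}):
k:     0  1  2  3  4  5  6  7  8
g(k):  0  0  0  0  0  0  1  1  1
So g(8) = 1.
Grundy values for heap B (subtraction set {4, 7}):
g(0) = mex{} = 0
g(1) = mex{} = 0
g(2) = mex{} = 0
g(3) = mex{} = 0
g(4) = mex{0} = 1
g(5) = mex{0} = 1
g(6) = mex{0} = 1
g(7) = mex{0} = 1
g(8) = mex{0,1} = 2
g(9) = mex{0,1} = 2
g(10) = mex{0,1} = 2
So g(10) = 2.
The value of a disjunctive sum is the nim-sum of the parts.
Combined value = 1 XOR 2 = 3.

3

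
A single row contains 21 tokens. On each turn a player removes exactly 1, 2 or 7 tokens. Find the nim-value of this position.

0

Grundy values for subtraction set {1, 2, 7}:
k:     0  1  2  3  4  5  6  7  8  9 10 11 12 13 14 15 16 17 18 19 20 21
g(k):  0  1  2  0  1  2  0  1  2  0  1  2  0  1  2  0  1  2  0  1  2  0
So g(21) = 0.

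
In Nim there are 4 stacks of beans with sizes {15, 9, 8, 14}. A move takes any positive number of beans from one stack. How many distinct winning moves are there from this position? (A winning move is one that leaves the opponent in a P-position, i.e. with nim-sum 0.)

Nim-sum: 15 ^ 9 ^ 8 ^ 14 = 0.
The nim-sum is already 0, so every move leaves a nonzero nim-sum — there are no winning moves.

0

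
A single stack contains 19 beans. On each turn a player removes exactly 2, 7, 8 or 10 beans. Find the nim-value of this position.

1

Grundy values for subtraction set {2, 7, 8, 10}:
k:     0  1  2  3  4  5  6  7  8  9 10 11 12 13 14 15 16 17 18 19
g(k):  0  0  1  1  0  0  1  1  2  2  3  3  2  2  3  3  0  0  1  1
So g(19) = 1.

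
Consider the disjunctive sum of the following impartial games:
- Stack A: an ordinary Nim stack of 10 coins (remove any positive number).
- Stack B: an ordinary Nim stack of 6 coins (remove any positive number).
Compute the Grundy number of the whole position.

12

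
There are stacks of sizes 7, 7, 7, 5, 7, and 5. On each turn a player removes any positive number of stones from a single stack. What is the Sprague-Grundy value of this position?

0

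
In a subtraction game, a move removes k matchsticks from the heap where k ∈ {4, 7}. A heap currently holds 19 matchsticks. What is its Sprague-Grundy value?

2

Compute g(0), g(1), … for moves {4, 7}:
k:     0  1  2  3  4  5  6  7  8  9 10 11 12 13 14 15 16 17 18 19
g(k):  0  0  0  0  1  1  1  1  2  2  2  0  0  0  0  1  1  1  1  2
So g(19) = 2.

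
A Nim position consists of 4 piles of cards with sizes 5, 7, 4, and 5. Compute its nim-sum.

Write each in binary and XOR column by column:
  101  (5)
  111  (7)
  100  (4)
  101  (5)
  ---
  011  (3)

3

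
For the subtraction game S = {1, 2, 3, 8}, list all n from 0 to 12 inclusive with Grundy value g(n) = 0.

0, 4, 9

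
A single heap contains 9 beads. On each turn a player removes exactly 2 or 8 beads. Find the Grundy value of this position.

2

Build the Grundy sequence with g(k) = mex{g(k−s) : s ∈ {2, 8}, s ≤ k}:
k:     0  1  2  3  4  5  6  7  8  9
g(k):  0  0  1  1  0  0  1  1  2  2
So g(9) = 2.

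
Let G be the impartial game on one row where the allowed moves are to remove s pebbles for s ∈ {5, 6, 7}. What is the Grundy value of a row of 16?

0

Grundy values for subtraction set {5, 6, 7}:
k:     0  1  2  3  4  5  6  7  8  9 10 11 12 13 14 15 16
g(k):  0  0  0  0  0  1  1  1  1  1  2  2  0  0  0  0  0
So g(16) = 0.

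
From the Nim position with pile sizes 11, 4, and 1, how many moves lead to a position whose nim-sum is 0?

1

Nim-sum: 11 XOR 4 XOR 1 = 14.
The overall nim-sum is X = 14. A pile of size p has a winning move iff p XOR X < p (reduce it to p XOR X).
  11: 11 XOR 14 = 5 < 11 — winning move (to 5).
  4: 4 XOR 14 = 10 ≥ 4 — no move.
  1: 1 XOR 14 = 15 ≥ 1 — no move.
That gives 1 winning move.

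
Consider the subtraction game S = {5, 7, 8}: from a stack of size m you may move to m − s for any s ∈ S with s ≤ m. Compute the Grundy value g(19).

Compute g(0), g(1), … for moves {5, 7, 8}:
k:     0  1  2  3  4  5  6  7  8  9 10 11 12 13 14 15 16 17 18 19
g(k):  0  0  0  0  0  1  1  1  1  1  2  2  2  0  0  0  0  0  1  1
So g(19) = 1.

1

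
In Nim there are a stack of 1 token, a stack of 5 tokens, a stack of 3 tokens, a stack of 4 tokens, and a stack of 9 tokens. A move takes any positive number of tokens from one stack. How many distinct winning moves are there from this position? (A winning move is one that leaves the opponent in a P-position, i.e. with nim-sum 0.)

Compute the nim-sum pairwise:
1 ^ 5 = 4
4 ^ 3 = 7
7 ^ 4 = 3
3 ^ 9 = 10
The overall nim-sum is X = 10. A stack of size p has a winning move iff p XOR X < p (reduce it to p XOR X).
  1: 1 XOR 10 = 11 ≥ 1 — no move.
  5: 5 XOR 10 = 15 ≥ 5 — no move.
  3: 3 XOR 10 = 9 ≥ 3 — no move.
  4: 4 XOR 10 = 14 ≥ 4 — no move.
  9: 9 XOR 10 = 3 < 9 — winning move (to 3).
That gives 1 winning move.

1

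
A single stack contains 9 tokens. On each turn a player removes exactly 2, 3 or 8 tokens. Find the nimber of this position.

2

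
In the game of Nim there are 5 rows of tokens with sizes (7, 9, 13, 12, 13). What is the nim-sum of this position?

2

Compute the nim-sum pairwise:
7 ^ 9 = 14
14 ^ 13 = 3
3 ^ 12 = 15
15 ^ 13 = 2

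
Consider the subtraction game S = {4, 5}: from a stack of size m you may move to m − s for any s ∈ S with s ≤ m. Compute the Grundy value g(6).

1

Grundy values for subtraction set {4, 5}:
k:     0  1  2  3  4  5  6
g(k):  0  0  0  0  1  1  1
So g(6) = 1.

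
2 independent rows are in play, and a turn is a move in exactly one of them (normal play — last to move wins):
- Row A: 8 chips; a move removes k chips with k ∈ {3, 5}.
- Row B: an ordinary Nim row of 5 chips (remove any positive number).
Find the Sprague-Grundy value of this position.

5

For row A, compute g(0), g(1), … with moves {3, 5}:
g(0) = mex{} = 0
g(1) = mex{} = 0
g(2) = mex{} = 0
g(3) = mex{0} = 1
g(4) = mex{0} = 1
g(5) = mex{0} = 1
g(6) = mex{0,1} = 2
g(7) = mex{0,1} = 2
g(8) = mex{1} = 0
So g(8) = 0.
Row B is a plain Nim row of size 5, so its Grundy value is 5.
The value of a disjunctive sum is the nim-sum of the parts.
Combined value = 0 ⊕ 5 = 5.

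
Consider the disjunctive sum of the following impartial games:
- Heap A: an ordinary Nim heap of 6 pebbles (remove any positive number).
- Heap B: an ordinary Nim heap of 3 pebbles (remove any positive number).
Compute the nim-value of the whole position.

Heap A is a plain Nim heap of size 6, so its Grundy value is 6.
Heap B is a plain Nim heap of size 3, so its Grundy value is 3.
The value of a disjunctive sum is the nim-sum of the parts.
Combined value = 6 ⊕ 3 = 5.

5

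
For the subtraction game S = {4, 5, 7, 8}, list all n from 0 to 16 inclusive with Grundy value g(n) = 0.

Grundy values for subtraction set {4, 5, 7, 8}:
k:     0  1  2  3  4  5  6  7  8  9 10 11 12 13 14 15 16
g(k):  0  0  0  0  1  1  1  1  2  2  2  2  0  0  0  0  1
The P-positions (g = 0) in 0..16 are 0, 1, 2, 3, 12, 13, 14, 15.

0, 1, 2, 3, 12, 13, 14, 15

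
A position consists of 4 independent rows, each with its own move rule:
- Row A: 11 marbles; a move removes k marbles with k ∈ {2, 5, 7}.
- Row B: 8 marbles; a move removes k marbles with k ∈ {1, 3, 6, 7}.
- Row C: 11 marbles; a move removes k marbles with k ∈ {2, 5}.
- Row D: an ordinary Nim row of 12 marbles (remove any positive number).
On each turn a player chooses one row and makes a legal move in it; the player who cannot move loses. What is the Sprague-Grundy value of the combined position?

13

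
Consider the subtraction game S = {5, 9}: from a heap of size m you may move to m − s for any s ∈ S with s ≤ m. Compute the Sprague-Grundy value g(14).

0

Compute g(0), g(1), … for moves {5, 9}:
g(0) = mex{} = 0
g(1) = mex{} = 0
g(2) = mex{} = 0
g(3) = mex{} = 0
g(4) = mex{} = 0
g(5) = mex{0} = 1
g(6) = mex{0} = 1
g(7) = mex{0} = 1
g(8) = mex{0} = 1
g(9) = mex{0} = 1
g(10) = mex{0,1} = 2
g(11) = mex{0,1} = 2
g(12) = mex{0,1} = 2
g(13) = mex{0,1} = 2
g(14) = mex{1} = 0
So g(14) = 0.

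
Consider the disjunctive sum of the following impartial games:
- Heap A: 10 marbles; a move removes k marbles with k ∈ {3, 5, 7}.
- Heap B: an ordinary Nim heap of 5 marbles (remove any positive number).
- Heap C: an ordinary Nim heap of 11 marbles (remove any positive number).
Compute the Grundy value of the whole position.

14

Grundy values for heap A (subtraction set {3, 5, 7}):
k:     0  1  2  3  4  5  6  7  8  9 10
g(k):  0  0  0  1  1  1  2  2  2  3  0
So g(10) = 0.
Heap B is a plain Nim heap of size 5, so its Grundy value is 5.
Heap C is a plain Nim heap of size 11, so its Grundy value is 11.
The value of a disjunctive sum is the nim-sum of the parts.
Combined value = 0 XOR 5 XOR 11 = 14.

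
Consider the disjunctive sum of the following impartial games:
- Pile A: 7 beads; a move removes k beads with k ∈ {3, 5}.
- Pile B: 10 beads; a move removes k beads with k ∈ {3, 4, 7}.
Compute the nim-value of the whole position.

2

Build the Grundy sequence for pile A with g(k) = mex{g(k−s) : s ∈ {3, 5}, s ≤ k}:
k:     0  1  2  3  4  5  6  7
g(k):  0  0  0  1  1  1  2  2
So g(7) = 2.
Grundy values for pile B (subtraction set {3, 4, 7}):
k:     0  1  2  3  4  5  6  7  8  9 10
g(k):  0  0  0  1  1  1  2  2  2  3  0
So g(10) = 0.
The value of a disjunctive sum is the nim-sum of the parts.
Combined value = 2 ⊕ 0 = 2.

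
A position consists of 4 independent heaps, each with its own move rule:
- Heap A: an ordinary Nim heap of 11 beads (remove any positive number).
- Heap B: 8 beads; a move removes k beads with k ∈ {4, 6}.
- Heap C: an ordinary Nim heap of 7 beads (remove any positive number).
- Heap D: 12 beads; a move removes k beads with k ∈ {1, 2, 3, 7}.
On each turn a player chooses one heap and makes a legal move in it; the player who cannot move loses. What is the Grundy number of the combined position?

14

Heap A is a plain Nim heap of size 11, so its Grundy value is 11.
Build the Grundy sequence for heap B with g(k) = mex{g(k−s) : s ∈ {4, 6}, s ≤ k}:
k:     0  1  2  3  4  5  6  7  8
g(k):  0  0  0  0  1  1  1  1  2
So g(8) = 2.
Heap C is a plain Nim heap of size 7, so its Grundy value is 7.
Grundy values for heap D (subtraction set {1, 2, 3, 7}):
k:     0  1  2  3  4  5  6  7  8  9 10 11 12
g(k):  0  1  2  3  0  1  2  3  0  1  2  3  0
So g(12) = 0.
By the Sprague-Grundy theorem, the Grundy value of a sum of independent games is the XOR of the component values.
Combined value = 11 XOR 2 XOR 7 XOR 0 = 14.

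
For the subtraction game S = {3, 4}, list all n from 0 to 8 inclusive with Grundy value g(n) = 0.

Build the Grundy sequence with g(k) = mex{g(k−s) : s ∈ {3, 4}, s ≤ k}:
k:     0  1  2  3  4  5  6  7  8
g(k):  0  0  0  1  1  1  2  0  0
The P-positions (g = 0) in 0..8 are 0, 1, 2, 7, 8.

0, 1, 2, 7, 8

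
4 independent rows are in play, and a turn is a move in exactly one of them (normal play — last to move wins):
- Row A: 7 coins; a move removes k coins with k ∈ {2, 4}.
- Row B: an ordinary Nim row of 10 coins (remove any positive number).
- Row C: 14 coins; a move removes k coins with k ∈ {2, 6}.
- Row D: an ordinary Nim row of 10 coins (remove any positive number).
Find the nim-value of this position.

1

Grundy values for row A (subtraction set {2, 4}):
g(0) = mex{} = 0
g(1) = mex{} = 0
g(2) = mex{0} = 1
g(3) = mex{0} = 1
g(4) = mex{0,1} = 2
g(5) = mex{0,1} = 2
g(6) = mex{1,2} = 0
g(7) = mex{1,2} = 0
So g(7) = 0.
Row B is a plain Nim row of size 10, so its Grundy value is 10.
For row C, compute g(0), g(1), … with moves {2, 6}:
k:     0  1  2  3  4  5  6  7  8  9 10 11 12 13 14
g(k):  0  0  1  1  0  0  1  1  0  0  1  1  0  0  1
So g(14) = 1.
Row D is a plain Nim row of size 10, so its Grundy value is 10.
By the Sprague-Grundy theorem, the Grundy value of a sum of independent games is the XOR of the component values.
Combined value = 0 ⊕ 10 ⊕ 1 ⊕ 10 = 1.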